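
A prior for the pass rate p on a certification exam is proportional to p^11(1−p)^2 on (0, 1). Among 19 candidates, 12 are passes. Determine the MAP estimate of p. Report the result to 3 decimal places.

p̂_MAP = 0.719

The prior density ∝ p^11(1−p)^2 is the kernel of Beta(12, 3).
Data: 12 successes in 19 trials. The binomial likelihood contributes p^12(1−p)^7, so the posterior is Beta(12+12, 3+7) = Beta(24, 10).
For Beta(a, b) with a, b > 1 the mode is (a−1)/(a+b−2) = 23/32 ≈ 0.719.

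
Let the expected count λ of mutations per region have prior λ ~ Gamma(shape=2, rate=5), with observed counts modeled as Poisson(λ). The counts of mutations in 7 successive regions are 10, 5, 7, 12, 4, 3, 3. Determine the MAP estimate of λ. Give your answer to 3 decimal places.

λ̂_MAP = 3.750

Σxᵢ = 10+5+7+12+4+3+3 = 44, with n = 7.
Posterior ∝ λe^(−5λ) · λ^44e^(−7λ) = λ^45e^(−12λ), i.e. Gamma(shape=46, rate=12).
The mode of a Gamma(a, b) with a ≥ 1 (shape–rate) is (a−1)/b = 45/12 ≈ 3.750.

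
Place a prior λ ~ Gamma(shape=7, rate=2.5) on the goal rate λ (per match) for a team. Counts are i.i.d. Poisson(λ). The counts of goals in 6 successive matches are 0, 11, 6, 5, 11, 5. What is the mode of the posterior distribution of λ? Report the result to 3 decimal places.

λ̂_MAP = 5.176

Σxᵢ = 0+11+6+5+11+5 = 38, with n = 6.
Posterior ∝ λ^6e^(−2.5λ) · λ^38e^(−6λ) = λ^44e^(−8.5λ), i.e. Gamma(shape=45, rate=8.5).
The mode of a Gamma(a, b) with a ≥ 1 (shape–rate) is (a−1)/b = 44/8.5 ≈ 5.176.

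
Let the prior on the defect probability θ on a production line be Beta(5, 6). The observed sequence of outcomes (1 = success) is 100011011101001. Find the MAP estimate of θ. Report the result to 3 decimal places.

Prior: Beta(5, 6).
Data: 8 successes in 15 trials (from the sequence). The binomial likelihood contributes θ^8(1−θ)^7, so the posterior is Beta(5+8, 6+7) = Beta(13, 13).
For Beta(a, b) with a, b > 1 the mode is (a−1)/(a+b−2) = 12/24 ≈ 0.500.

θ̂_MAP = 0.500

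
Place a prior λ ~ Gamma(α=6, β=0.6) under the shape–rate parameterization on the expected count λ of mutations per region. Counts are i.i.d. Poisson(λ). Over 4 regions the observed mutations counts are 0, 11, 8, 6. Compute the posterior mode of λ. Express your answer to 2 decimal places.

λ̂_MAP = 6.52

Σxᵢ = 0+11+8+6 = 25, with n = 4.
Posterior ∝ λ^5e^(−0.6λ) · λ^25e^(−4λ) = λ^30e^(−4.6λ), i.e. Gamma(shape=31, rate=4.6).
The mode of a Gamma(a, b) with a ≥ 1 (shape–rate) is (a−1)/b = 30/4.6 ≈ 6.52.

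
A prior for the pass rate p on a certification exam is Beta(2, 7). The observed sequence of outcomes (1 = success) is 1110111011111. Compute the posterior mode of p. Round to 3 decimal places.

p̂_MAP = 0.600

Prior: Beta(2, 7).
Data: 11 successes in 13 trials (from the sequence). The binomial likelihood contributes p^11(1−p)^2, so the posterior is Beta(2+11, 7+2) = Beta(13, 9).
For Beta(a, b) with a, b > 1 the mode is (a−1)/(a+b−2) = 12/20 ≈ 0.600.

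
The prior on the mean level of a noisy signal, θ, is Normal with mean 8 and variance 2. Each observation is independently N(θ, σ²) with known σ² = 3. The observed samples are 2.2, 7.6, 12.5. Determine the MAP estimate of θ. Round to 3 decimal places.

n = 3; x̄ = (2.2 + 7.6 + 12.5)/3 = 22.3/3 = 223/30 ≈ 7.4333.
For a Normal prior and Normal likelihood with known variance, the posterior is Normal; its mode equals its mean, the precision-weighted average.
Prior precision 1/σ₀² = 1/2 = 0.5; data precision n/σ² = 3/3 = 1.
θ̂ = (0.5·8 + 1·(223/30)) / (0.5 + 1) = (343/30)/1.5 = 343/45 ≈ 7.622.

θ̂_MAP = 7.622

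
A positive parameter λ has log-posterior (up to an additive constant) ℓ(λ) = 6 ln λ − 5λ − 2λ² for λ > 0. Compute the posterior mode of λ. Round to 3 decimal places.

λ̂_MAP = 0.750

ℓ'(λ) = 6/λ − 5 − 4λ. Setting this to zero and multiplying by λ: 4λ² + 5λ − 6 = 0.
λ = (−5 + √(5² + 4·4·6)) / (2·4) = (−5 + √121) / 8 = (−5 + 11)/8 = 3/4.
ℓ''(λ) = −6/λ² − 4 < 0, confirming a maximum.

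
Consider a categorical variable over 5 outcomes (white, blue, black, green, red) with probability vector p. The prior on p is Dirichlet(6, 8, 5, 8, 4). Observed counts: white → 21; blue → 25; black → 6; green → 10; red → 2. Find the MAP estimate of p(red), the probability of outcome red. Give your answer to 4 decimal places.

MAP estimate of p(red) = 0.0556

The posterior is Dirichlet(αᵢ + nᵢ) = Dirichlet(27, 33, 11, 18, 6).
For a Dirichlet(a₁,…,a_K) with all aᵢ > 1, the mode has j-th component (aⱼ − 1)/(Σaᵢ − K).
Here Σaᵢ = 95 and K = 5, so p(red) = (6 − 1)/(95 − 5) = 5/90 ≈ 0.0556.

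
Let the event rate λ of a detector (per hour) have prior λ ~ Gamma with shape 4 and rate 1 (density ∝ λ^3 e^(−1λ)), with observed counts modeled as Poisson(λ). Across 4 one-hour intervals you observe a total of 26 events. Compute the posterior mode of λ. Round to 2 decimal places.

λ̂_MAP = 5.80

Σxᵢ = 26, n = 4.
Posterior ∝ λ^3e^(−1λ) · λ^26e^(−4λ) = λ^29e^(−5λ), i.e. Gamma(shape=30, rate=5).
The mode of a Gamma(a, b) with a ≥ 1 (shape–rate) is (a−1)/b = 29/5 ≈ 5.80.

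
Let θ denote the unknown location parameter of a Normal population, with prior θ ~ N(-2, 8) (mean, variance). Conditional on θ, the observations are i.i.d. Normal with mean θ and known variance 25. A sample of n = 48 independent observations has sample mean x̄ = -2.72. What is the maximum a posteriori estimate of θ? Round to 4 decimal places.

n = 48, x̄ = -2.72.
For a Normal prior and Normal likelihood with known variance, the posterior is Normal; its mode equals its mean, the precision-weighted average.
Prior precision 1/σ₀² = 1/8 = 0.125; data precision n/σ² = 48/25 = 1.92.
θ̂ = (0.125·(-2) + 1.92·(-2.72)) / (0.125 + 1.92) = (-5.4724)/2.045 = -27362/10225 ≈ -2.6760.

θ̂_MAP = -2.6760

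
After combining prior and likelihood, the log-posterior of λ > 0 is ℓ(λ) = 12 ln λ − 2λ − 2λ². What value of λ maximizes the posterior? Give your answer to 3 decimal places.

λ̂_MAP = 1.500

ℓ'(λ) = 12/λ − 2 − 4λ. Setting this to zero and multiplying by λ: 4λ² + 2λ − 12 = 0.
λ = (−2 + √(2² + 4·4·12)) / (2·4) = (−2 + √196) / 8 = (−2 + 14)/8 = 3/2.
ℓ''(λ) = −12/λ² − 4 < 0, confirming a maximum.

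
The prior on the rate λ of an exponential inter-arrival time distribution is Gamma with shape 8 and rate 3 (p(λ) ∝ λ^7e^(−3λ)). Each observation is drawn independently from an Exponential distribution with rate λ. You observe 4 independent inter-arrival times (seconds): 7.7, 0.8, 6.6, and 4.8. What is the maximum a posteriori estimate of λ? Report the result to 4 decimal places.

λ̂_MAP = 0.4803

The Exponential(rate=λ) likelihood is ∝ λ^n e^(−λΣtᵢ). Here n = 4 and Σtᵢ = 7.7 + 0.8 + 6.6 + 4.8 = 19.9.
Posterior ∝ λ^7e^(−3λ) · λ^4e^(−19.9λ) = λ^11e^(−22.9λ), i.e. Gamma(12, 22.9).
Mode = (a−1)/b = 11/22.9 ≈ 0.4803.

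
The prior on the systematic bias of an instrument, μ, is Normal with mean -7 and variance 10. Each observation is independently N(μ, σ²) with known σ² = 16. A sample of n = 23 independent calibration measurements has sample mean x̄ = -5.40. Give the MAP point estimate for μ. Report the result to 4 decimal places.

n = 23, x̄ = -5.40.
For a Normal prior and Normal likelihood with known variance, the posterior is Normal; its mode equals its mean, the precision-weighted average.
Prior precision 1/σ₀² = 1/10 = 0.1; data precision n/σ² = 23/16 = 1.4375.
μ̂ = (0.1·(-7) + 1.4375·(-5.4)) / (0.1 + 1.4375) = (-8.4625)/1.5375 = -677/123 ≈ -5.5041.

μ̂_MAP = -5.5041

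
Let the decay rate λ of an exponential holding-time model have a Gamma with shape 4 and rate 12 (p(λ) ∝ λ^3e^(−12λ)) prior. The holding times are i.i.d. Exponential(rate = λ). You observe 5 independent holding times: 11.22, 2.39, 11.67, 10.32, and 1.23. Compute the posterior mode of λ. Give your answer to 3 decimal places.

The Exponential(rate=λ) likelihood is ∝ λ^n e^(−λΣtᵢ). Here n = 5 and Σtᵢ = 11.22 + 2.39 + 11.67 + 10.32 + 1.23 = 36.83.
Posterior ∝ λ^3e^(−12λ) · λ^5e^(−36.83λ) = λ^8e^(−48.83λ), i.e. Gamma(9, 48.83).
Mode = (a−1)/b = 8/48.83 ≈ 0.164.

λ̂_MAP = 0.164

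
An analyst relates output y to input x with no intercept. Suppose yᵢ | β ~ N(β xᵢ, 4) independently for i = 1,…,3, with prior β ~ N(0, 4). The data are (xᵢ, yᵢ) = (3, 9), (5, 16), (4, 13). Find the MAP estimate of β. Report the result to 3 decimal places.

β̂_MAP = 3.118

log p(β | y) = −Σ(yᵢ − βxᵢ)²/(2·4) − β²/(2·4) + const.
Setting the derivative to zero: Σxᵢ(yᵢ − βxᵢ)/4 − β/4 = 0, so β = Σxᵢyᵢ / (Σxᵢ² + σ²/τ²).
Σxᵢyᵢ = 3·9 + 5·16 + 4·13 = 159; Σxᵢ² = 50; σ²/τ² = 1.
β̂_MAP = 159 / (50 + 1) = 159/51 ≈ 3.118.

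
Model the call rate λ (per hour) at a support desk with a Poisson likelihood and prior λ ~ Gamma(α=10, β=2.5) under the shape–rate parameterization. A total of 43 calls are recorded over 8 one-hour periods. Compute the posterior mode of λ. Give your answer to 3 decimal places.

λ̂_MAP = 4.952

Σxᵢ = 43, n = 8.
Posterior ∝ λ^9e^(−2.5λ) · λ^43e^(−8λ) = λ^52e^(−10.5λ), i.e. Gamma(shape=53, rate=10.5).
The mode of a Gamma(a, b) with a ≥ 1 (shape–rate) is (a−1)/b = 52/10.5 ≈ 4.952.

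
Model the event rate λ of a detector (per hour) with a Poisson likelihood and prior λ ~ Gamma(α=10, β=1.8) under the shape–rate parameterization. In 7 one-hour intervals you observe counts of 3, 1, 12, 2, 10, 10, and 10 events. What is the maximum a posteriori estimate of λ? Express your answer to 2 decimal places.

Σxᵢ = 3+1+12+2+10+10+10 = 48, with n = 7.
Posterior ∝ λ^9e^(−1.8λ) · λ^48e^(−7λ) = λ^57e^(−8.8λ), i.e. Gamma(shape=58, rate=8.8).
The mode of a Gamma(a, b) with a ≥ 1 (shape–rate) is (a−1)/b = 57/8.8 ≈ 6.48.

λ̂_MAP = 6.48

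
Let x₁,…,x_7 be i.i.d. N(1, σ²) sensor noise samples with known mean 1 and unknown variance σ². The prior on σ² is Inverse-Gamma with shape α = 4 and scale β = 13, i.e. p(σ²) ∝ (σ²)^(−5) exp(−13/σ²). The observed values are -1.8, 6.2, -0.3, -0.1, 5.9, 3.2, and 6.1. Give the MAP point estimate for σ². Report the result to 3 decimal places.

σ̂²_MAP = 6.979

Sum of squared deviations about the known mean: SS = (-1.8−1)² + (6.2−1)² + (-0.3−1)² + (-0.1−1)² + (5.9−1)² + (3.2−1)² + (6.1−1)² = 92.64.
The Normal likelihood contributes (σ²)^(−n/2) exp(−SS/(2σ²)), so the posterior is Inverse-Gamma(α + n/2, β + SS/2) = Inverse-Gamma(7.5, 59.32).
The mode of Inverse-Gamma(a, b) is b/(a+1) = 59.32/8.5 ≈ 6.979.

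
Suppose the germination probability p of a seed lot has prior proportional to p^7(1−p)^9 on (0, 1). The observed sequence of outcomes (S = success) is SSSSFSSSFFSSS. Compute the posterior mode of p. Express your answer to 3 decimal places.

The prior density ∝ p^7(1−p)^9 is the kernel of Beta(8, 10).
Data: 10 successes in 13 trials (from the sequence). The binomial likelihood contributes p^10(1−p)^3, so the posterior is Beta(8+10, 10+3) = Beta(18, 13).
For Beta(a, b) with a, b > 1 the mode is (a−1)/(a+b−2) = 17/29 ≈ 0.586.

p̂_MAP = 0.586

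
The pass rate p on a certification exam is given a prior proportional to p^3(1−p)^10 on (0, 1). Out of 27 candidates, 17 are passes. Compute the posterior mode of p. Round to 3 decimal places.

The prior density ∝ p^3(1−p)^10 is the kernel of Beta(4, 11).
Data: 17 successes in 27 trials. The binomial likelihood contributes p^17(1−p)^10, so the posterior is Beta(4+17, 11+10) = Beta(21, 21).
For Beta(a, b) with a, b > 1 the mode is (a−1)/(a+b−2) = 20/40 ≈ 0.500.

p̂_MAP = 0.500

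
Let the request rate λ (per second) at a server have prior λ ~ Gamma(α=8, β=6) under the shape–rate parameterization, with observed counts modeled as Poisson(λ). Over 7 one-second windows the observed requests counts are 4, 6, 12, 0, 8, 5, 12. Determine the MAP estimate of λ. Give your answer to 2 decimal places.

λ̂_MAP = 4.15

Σxᵢ = 4+6+12+0+8+5+12 = 47, with n = 7.
Posterior ∝ λ^7e^(−6λ) · λ^47e^(−7λ) = λ^54e^(−13λ), i.e. Gamma(shape=55, rate=13).
The mode of a Gamma(a, b) with a ≥ 1 (shape–rate) is (a−1)/b = 54/13 ≈ 4.15.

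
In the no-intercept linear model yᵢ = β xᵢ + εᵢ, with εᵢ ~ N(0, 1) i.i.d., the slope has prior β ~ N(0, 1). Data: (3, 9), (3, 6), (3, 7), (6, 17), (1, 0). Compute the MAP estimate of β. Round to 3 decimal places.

β̂_MAP = 2.585

log p(β | y) = −Σ(yᵢ − βxᵢ)²/(2·1) − β²/(2·1) + const.
Setting the derivative to zero: Σxᵢ(yᵢ − βxᵢ)/1 − β/1 = 0, so β = Σxᵢyᵢ / (Σxᵢ² + σ²/τ²).
Σxᵢyᵢ = 3·9 + 3·6 + 3·7 + 6·17 + 1·0 = 168; Σxᵢ² = 64; σ²/τ² = 1.
β̂_MAP = 168 / (64 + 1) = 168/65 ≈ 2.585.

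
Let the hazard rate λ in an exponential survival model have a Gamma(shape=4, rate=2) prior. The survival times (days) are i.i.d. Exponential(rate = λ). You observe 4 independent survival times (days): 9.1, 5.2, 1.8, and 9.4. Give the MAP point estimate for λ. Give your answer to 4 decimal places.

The Exponential(rate=λ) likelihood is ∝ λ^n e^(−λΣtᵢ). Here n = 4 and Σtᵢ = 9.1 + 5.2 + 1.8 + 9.4 = 25.5.
Posterior ∝ λ^3e^(−2λ) · λ^4e^(−25.5λ) = λ^7e^(−27.5λ), i.e. Gamma(8, 27.5).
Mode = (a−1)/b = 7/27.5 ≈ 0.2545.

λ̂_MAP = 0.2545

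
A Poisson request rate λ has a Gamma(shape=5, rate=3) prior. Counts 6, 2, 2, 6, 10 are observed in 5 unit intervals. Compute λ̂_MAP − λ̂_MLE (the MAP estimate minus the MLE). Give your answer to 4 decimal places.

Σxᵢ = 26. Posterior is Gamma(31, 8); MAP = (31−1)/8 = 30/8 ≈ 3.75000.
MLE = x̄ = 26/5 ≈ 5.20000.
Difference = 30/8 − 26/5 = -29/20 ≈ -1.4500.

MAP − MLE = -1.4500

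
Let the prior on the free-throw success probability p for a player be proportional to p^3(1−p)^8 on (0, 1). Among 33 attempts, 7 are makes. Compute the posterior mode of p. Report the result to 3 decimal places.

The prior density ∝ p^3(1−p)^8 is the kernel of Beta(4, 9).
Data: 7 successes in 33 trials. The binomial likelihood contributes p^7(1−p)^26, so the posterior is Beta(4+7, 9+26) = Beta(11, 35).
For Beta(a, b) with a, b > 1 the mode is (a−1)/(a+b−2) = 10/44 ≈ 0.227.

p̂_MAP = 0.227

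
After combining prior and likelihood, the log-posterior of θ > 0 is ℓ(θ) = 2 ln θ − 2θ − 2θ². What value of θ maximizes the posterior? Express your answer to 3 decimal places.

ℓ'(θ) = 2/θ − 2 − 4θ. Setting this to zero and multiplying by θ: 4θ² + 2θ − 2 = 0.
θ = (−2 + √(2² + 4·4·2)) / (2·4) = (−2 + √36) / 8 = (−2 + 6)/8 = 1/2.
ℓ''(θ) = −2/θ² − 4 < 0, confirming a maximum.

θ̂_MAP = 0.500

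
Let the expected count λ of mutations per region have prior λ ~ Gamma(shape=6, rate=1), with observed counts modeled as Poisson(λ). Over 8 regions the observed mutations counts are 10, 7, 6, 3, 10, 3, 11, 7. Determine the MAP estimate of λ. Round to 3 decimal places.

λ̂_MAP = 6.889

Σxᵢ = 10+7+6+3+10+3+11+7 = 57, with n = 8.
Posterior ∝ λ^5e^(−1λ) · λ^57e^(−8λ) = λ^62e^(−9λ), i.e. Gamma(shape=63, rate=9).
The mode of a Gamma(a, b) with a ≥ 1 (shape–rate) is (a−1)/b = 62/9 ≈ 6.889.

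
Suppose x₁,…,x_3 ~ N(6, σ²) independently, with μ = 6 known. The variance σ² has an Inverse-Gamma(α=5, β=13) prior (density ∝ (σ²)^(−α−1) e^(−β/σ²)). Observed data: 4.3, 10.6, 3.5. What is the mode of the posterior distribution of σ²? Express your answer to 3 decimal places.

σ̂²_MAP = 3.753

Sum of squared deviations about the known mean: SS = (4.3−6)² + (10.6−6)² + (3.5−6)² = 30.3.
The Normal likelihood contributes (σ²)^(−n/2) exp(−SS/(2σ²)), so the posterior is Inverse-Gamma(α + n/2, β + SS/2) = Inverse-Gamma(6.5, 28.15).
The mode of Inverse-Gamma(a, b) is b/(a+1) = 28.15/7.5 ≈ 3.753.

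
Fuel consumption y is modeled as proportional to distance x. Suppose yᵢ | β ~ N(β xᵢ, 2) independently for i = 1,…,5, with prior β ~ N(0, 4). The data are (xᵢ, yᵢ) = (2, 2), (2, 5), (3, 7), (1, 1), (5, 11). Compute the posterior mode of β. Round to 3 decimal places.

β̂_MAP = 2.092

log p(β | y) = −Σ(yᵢ − βxᵢ)²/(2·2) − β²/(2·4) + const.
Setting the derivative to zero: Σxᵢ(yᵢ − βxᵢ)/2 − β/4 = 0, so β = Σxᵢyᵢ / (Σxᵢ² + σ²/τ²).
Σxᵢyᵢ = 2·2 + 2·5 + 3·7 + 1·1 + 5·11 = 91; Σxᵢ² = 43; σ²/τ² = 0.5.
β̂_MAP = 91 / (43 + 0.5) = 91/43.5 ≈ 2.092.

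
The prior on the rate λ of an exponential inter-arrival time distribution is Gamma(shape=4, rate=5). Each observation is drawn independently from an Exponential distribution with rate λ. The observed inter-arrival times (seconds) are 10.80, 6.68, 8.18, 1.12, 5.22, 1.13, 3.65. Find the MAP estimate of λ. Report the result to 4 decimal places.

λ̂_MAP = 0.2393

The Exponential(rate=λ) likelihood is ∝ λ^n e^(−λΣtᵢ). Here n = 7 and Σtᵢ = 10.80 + 6.68 + 8.18 + 1.12 + 5.22 + 1.13 + 3.65 = 36.78.
Posterior ∝ λ^3e^(−5λ) · λ^7e^(−36.78λ) = λ^10e^(−41.78λ), i.e. Gamma(11, 41.78).
Mode = (a−1)/b = 10/41.78 ≈ 0.2393.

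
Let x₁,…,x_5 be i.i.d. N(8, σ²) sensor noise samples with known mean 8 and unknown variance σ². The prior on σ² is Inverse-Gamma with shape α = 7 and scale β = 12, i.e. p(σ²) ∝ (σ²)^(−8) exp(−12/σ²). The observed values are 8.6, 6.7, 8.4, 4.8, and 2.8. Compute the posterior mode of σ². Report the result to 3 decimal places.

σ̂²_MAP = 3.023

Sum of squared deviations about the known mean: SS = (8.6−8)² + (6.7−8)² + (8.4−8)² + (4.8−8)² + (2.8−8)² = 39.49.
The Normal likelihood contributes (σ²)^(−n/2) exp(−SS/(2σ²)), so the posterior is Inverse-Gamma(α + n/2, β + SS/2) = Inverse-Gamma(9.5, 31.745).
The mode of Inverse-Gamma(a, b) is b/(a+1) = 31.745/10.5 ≈ 3.023.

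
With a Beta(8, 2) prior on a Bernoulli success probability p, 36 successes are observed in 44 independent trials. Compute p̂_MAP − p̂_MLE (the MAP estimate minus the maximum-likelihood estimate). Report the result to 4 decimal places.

Posterior is Beta(44, 10); MAP = (44−1)/(54−2) = 43/52 ≈ 0.82692.
MLE ignores the prior: p̂_MLE = k/n = 36/44 ≈ 0.81818.
Difference = 43/52 − 36/44 = 5/572 ≈ 0.0087.

MAP − MLE = 0.0087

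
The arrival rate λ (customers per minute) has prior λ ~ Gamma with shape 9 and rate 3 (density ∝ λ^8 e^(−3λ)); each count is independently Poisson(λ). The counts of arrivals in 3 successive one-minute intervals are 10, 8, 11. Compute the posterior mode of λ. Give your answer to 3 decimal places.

Σxᵢ = 10+8+11 = 29, with n = 3.
Posterior ∝ λ^8e^(−3λ) · λ^29e^(−3λ) = λ^37e^(−6λ), i.e. Gamma(shape=38, rate=6).
The mode of a Gamma(a, b) with a ≥ 1 (shape–rate) is (a−1)/b = 37/6 ≈ 6.167.

λ̂_MAP = 6.167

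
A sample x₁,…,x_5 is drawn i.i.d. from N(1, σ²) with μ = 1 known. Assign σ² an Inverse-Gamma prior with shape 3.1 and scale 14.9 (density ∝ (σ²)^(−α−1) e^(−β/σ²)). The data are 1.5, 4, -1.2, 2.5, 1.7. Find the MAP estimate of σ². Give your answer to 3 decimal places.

σ̂²_MAP = 3.533

Sum of squared deviations about the known mean: SS = (1.5−1)² + (4−1)² + (-1.2−1)² + (2.5−1)² + (1.7−1)² = 16.83.
The Normal likelihood contributes (σ²)^(−n/2) exp(−SS/(2σ²)), so the posterior is Inverse-Gamma(α + n/2, β + SS/2) = Inverse-Gamma(5.6, 23.315).
The mode of Inverse-Gamma(a, b) is b/(a+1) = 23.315/6.6 ≈ 3.533.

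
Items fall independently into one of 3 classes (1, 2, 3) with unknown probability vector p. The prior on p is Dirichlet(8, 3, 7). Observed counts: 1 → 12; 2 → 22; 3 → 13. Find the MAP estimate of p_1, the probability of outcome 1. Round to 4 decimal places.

The posterior is Dirichlet(αᵢ + nᵢ) = Dirichlet(20, 25, 20).
For a Dirichlet(a₁,…,a_K) with all aᵢ > 1, the mode has j-th component (aⱼ − 1)/(Σaᵢ − K).
Here Σaᵢ = 65 and K = 3, so p_1 = (20 − 1)/(65 − 3) = 19/62 ≈ 0.3065.

MAP estimate: 0.3065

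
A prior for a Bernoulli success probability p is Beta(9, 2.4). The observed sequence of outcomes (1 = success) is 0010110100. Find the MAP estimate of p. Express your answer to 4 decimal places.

Prior: Beta(9, 2.4).
Data: 4 successes in 10 trials (from the sequence). The binomial likelihood contributes p^4(1−p)^6, so the posterior is Beta(9+4, 2.4+6) = Beta(13, 8.4).
For Beta(a, b) with a, b > 1 the mode is (a−1)/(a+b−2) = 12/19.4 ≈ 0.6186.

p̂_MAP = 0.6186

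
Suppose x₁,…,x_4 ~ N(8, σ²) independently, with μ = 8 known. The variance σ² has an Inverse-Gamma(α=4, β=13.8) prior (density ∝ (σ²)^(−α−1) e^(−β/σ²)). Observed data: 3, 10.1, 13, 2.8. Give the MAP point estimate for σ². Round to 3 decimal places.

σ̂²_MAP = 7.789

Sum of squared deviations about the known mean: SS = (3−8)² + (10.1−8)² + (13−8)² + (2.8−8)² = 81.45.
The Normal likelihood contributes (σ²)^(−n/2) exp(−SS/(2σ²)), so the posterior is Inverse-Gamma(α + n/2, β + SS/2) = Inverse-Gamma(6, 54.525).
The mode of Inverse-Gamma(a, b) is b/(a+1) = 54.525/7 ≈ 7.789.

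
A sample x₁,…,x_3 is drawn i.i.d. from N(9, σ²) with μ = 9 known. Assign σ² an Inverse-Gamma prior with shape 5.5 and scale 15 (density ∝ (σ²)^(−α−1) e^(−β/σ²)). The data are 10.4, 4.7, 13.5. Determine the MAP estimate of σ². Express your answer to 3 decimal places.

σ̂²_MAP = 4.419

Sum of squared deviations about the known mean: SS = (10.4−9)² + (4.7−9)² + (13.5−9)² = 40.7.
The Normal likelihood contributes (σ²)^(−n/2) exp(−SS/(2σ²)), so the posterior is Inverse-Gamma(α + n/2, β + SS/2) = Inverse-Gamma(7, 35.35).
The mode of Inverse-Gamma(a, b) is b/(a+1) = 35.35/8 ≈ 4.419.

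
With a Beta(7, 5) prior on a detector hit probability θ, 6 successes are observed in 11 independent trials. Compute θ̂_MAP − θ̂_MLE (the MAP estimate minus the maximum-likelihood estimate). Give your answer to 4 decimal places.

MAP − MLE = 0.0260

Posterior is Beta(13, 10); MAP = (13−1)/(23−2) = 12/21 ≈ 0.57143.
MLE ignores the prior: θ̂_MLE = k/n = 6/11 ≈ 0.54545.
Difference = 12/21 − 6/11 = 2/77 ≈ 0.0260.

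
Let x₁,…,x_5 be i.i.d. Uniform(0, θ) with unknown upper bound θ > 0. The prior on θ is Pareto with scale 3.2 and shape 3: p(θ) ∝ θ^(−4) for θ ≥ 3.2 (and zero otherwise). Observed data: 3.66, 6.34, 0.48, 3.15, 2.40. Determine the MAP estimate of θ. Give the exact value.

θ̂_MAP = 6.34

The Uniform(0, θ) likelihood is θ^(−n) for θ ≥ max(xᵢ), zero otherwise. Here max(xᵢ) = 6.34.
Posterior ∝ θ^(−4) · θ^(−5) = θ^(−9) on θ ≥ max(3.2, 6.34) = 6.34.
This density is strictly decreasing in θ, so the posterior mode lies at the lower boundary of the support.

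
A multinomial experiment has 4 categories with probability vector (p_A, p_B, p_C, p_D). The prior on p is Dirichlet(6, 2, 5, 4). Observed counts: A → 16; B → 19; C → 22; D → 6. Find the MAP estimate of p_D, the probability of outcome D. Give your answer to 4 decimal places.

MAP estimate of p_D = 0.1184

The posterior is Dirichlet(αᵢ + nᵢ) = Dirichlet(22, 21, 27, 10).
For a Dirichlet(a₁,…,a_K) with all aᵢ > 1, the mode has j-th component (aⱼ − 1)/(Σaᵢ − K).
Here Σaᵢ = 80 and K = 4, so p_D = (10 − 1)/(80 − 4) = 9/76 ≈ 0.1184.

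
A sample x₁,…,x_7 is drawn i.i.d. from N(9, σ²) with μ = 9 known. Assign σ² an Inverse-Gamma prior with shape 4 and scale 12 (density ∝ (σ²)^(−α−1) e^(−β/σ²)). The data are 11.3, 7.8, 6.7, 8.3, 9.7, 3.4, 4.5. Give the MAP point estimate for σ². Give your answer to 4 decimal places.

σ̂²_MAP = 5.2124

Sum of squared deviations about the known mean: SS = (11.3−9)² + (7.8−9)² + (6.7−9)² + (8.3−9)² + (9.7−9)² + (3.4−9)² + (4.5−9)² = 64.61.
The Normal likelihood contributes (σ²)^(−n/2) exp(−SS/(2σ²)), so the posterior is Inverse-Gamma(α + n/2, β + SS/2) = Inverse-Gamma(7.5, 44.305).
The mode of Inverse-Gamma(a, b) is b/(a+1) = 44.305/8.5 ≈ 5.2124.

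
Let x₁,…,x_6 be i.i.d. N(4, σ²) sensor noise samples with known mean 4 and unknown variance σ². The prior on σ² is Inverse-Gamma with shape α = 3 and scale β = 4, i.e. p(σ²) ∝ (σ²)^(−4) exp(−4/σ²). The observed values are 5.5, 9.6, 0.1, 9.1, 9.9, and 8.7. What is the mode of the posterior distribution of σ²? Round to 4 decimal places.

σ̂²_MAP = 9.9807

Sum of squared deviations about the known mean: SS = (5.5−4)² + (9.6−4)² + (0.1−4)² + (9.1−4)² + (9.9−4)² + (8.7−4)² = 131.73.
The Normal likelihood contributes (σ²)^(−n/2) exp(−SS/(2σ²)), so the posterior is Inverse-Gamma(α + n/2, β + SS/2) = Inverse-Gamma(6, 69.865).
The mode of Inverse-Gamma(a, b) is b/(a+1) = 69.865/7 ≈ 9.9807.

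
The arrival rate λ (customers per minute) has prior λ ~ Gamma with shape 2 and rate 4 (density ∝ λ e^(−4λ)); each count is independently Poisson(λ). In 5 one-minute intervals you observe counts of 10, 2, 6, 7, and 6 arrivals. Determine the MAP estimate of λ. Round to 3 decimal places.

λ̂_MAP = 3.556

Σxᵢ = 10+2+6+7+6 = 31, with n = 5.
Posterior ∝ λe^(−4λ) · λ^31e^(−5λ) = λ^32e^(−9λ), i.e. Gamma(shape=33, rate=9).
The mode of a Gamma(a, b) with a ≥ 1 (shape–rate) is (a−1)/b = 32/9 ≈ 3.556.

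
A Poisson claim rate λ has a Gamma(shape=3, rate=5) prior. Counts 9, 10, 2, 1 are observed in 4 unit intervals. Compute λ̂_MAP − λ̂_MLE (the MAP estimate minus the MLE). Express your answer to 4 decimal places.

Σxᵢ = 22. Posterior is Gamma(25, 9); MAP = (25−1)/9 = 24/9 ≈ 2.66667.
MLE = x̄ = 22/4 ≈ 5.50000.
Difference = 24/9 − 22/4 = -17/6 ≈ -2.8333.

MAP − MLE = -2.8333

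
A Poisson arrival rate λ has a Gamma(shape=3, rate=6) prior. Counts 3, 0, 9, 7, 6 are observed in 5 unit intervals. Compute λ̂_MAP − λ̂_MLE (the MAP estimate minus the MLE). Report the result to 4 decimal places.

MAP − MLE = -2.5455

Σxᵢ = 25. Posterior is Gamma(28, 11); MAP = (28−1)/11 = 27/11 ≈ 2.45455.
MLE = x̄ = 25/5 ≈ 5.00000.
Difference = 27/11 − 25/5 = -28/11 ≈ -2.5455.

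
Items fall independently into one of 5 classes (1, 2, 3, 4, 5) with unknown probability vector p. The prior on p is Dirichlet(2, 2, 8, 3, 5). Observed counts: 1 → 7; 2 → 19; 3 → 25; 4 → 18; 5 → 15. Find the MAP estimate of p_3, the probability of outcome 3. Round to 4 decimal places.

MAP estimate: 0.3232

The posterior is Dirichlet(αᵢ + nᵢ) = Dirichlet(9, 21, 33, 21, 20).
For a Dirichlet(a₁,…,a_K) with all aᵢ > 1, the mode has j-th component (aⱼ − 1)/(Σaᵢ − K).
Here Σaᵢ = 104 and K = 5, so p_3 = (33 − 1)/(104 − 5) = 32/99 ≈ 0.3232.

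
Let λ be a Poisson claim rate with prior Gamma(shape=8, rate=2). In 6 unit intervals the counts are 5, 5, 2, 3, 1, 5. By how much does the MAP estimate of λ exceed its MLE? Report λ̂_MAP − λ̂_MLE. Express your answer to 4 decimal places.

Σxᵢ = 21. Posterior is Gamma(29, 8); MAP = (29−1)/8 = 28/8 ≈ 3.50000.
MLE = x̄ = 21/6 ≈ 3.50000.
Difference = 28/8 − 21/6 = 0 ≈ 0.0000.

MAP − MLE = 0.0000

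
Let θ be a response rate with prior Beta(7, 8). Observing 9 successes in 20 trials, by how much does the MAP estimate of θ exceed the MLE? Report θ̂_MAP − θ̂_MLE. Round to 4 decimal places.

Posterior is Beta(16, 19); MAP = (16−1)/(35−2) = 15/33 ≈ 0.45455.
MLE ignores the prior: θ̂_MLE = k/n = 9/20 ≈ 0.45000.
Difference = 15/33 − 9/20 = 1/220 ≈ 0.0045.

MAP − MLE = 0.0045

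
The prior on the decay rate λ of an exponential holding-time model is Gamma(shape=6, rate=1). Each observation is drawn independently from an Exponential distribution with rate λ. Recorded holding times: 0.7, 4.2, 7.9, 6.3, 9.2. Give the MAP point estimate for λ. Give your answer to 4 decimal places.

λ̂_MAP = 0.3413

The Exponential(rate=λ) likelihood is ∝ λ^n e^(−λΣtᵢ). Here n = 5 and Σtᵢ = 0.7 + 4.2 + 7.9 + 6.3 + 9.2 = 28.3.
Posterior ∝ λ^5e^(−1λ) · λ^5e^(−28.3λ) = λ^10e^(−29.3λ), i.e. Gamma(11, 29.3).
Mode = (a−1)/b = 10/29.3 ≈ 0.3413.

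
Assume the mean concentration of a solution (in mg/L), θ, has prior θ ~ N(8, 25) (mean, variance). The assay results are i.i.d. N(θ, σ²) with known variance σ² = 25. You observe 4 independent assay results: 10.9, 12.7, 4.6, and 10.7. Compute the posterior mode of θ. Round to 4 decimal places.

n = 4; x̄ = (10.9 + 12.7 + 4.6 + 10.7)/4 = 38.9/4 = 9.725.
For a Normal prior and Normal likelihood with known variance, the posterior is Normal; its mode equals its mean, the precision-weighted average.
Prior precision 1/σ₀² = 1/25 = 0.04; data precision n/σ² = 4/25 = 0.16.
θ̂ = (0.04·8 + 0.16·9.725) / (0.04 + 0.16) = 1.876/0.2 = 9.3800.

θ̂_MAP = 9.3800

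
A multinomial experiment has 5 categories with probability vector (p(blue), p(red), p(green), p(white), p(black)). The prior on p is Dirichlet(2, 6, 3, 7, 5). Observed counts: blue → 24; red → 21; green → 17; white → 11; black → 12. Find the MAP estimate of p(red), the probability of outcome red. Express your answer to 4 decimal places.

MAP estimate of p(red) = 0.2524

The posterior is Dirichlet(αᵢ + nᵢ) = Dirichlet(26, 27, 20, 18, 17).
For a Dirichlet(a₁,…,a_K) with all aᵢ > 1, the mode has j-th component (aⱼ − 1)/(Σaᵢ − K).
Here Σaᵢ = 108 and K = 5, so p(red) = (27 − 1)/(108 − 5) = 26/103 ≈ 0.2524.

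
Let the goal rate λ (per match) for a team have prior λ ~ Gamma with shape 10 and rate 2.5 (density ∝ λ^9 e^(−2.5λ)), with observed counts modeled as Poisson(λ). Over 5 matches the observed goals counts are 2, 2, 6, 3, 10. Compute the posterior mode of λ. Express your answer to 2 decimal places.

λ̂_MAP = 4.27

Σxᵢ = 2+2+6+3+10 = 23, with n = 5.
Posterior ∝ λ^9e^(−2.5λ) · λ^23e^(−5λ) = λ^32e^(−7.5λ), i.e. Gamma(shape=33, rate=7.5).
The mode of a Gamma(a, b) with a ≥ 1 (shape–rate) is (a−1)/b = 32/7.5 ≈ 4.27.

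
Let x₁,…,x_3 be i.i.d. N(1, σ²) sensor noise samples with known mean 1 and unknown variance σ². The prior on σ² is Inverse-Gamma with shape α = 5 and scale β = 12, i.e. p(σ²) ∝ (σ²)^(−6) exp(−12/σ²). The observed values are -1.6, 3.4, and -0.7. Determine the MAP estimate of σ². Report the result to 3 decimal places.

σ̂²_MAP = 2.627

Sum of squared deviations about the known mean: SS = (-1.6−1)² + (3.4−1)² + (-0.7−1)² = 15.41.
The Normal likelihood contributes (σ²)^(−n/2) exp(−SS/(2σ²)), so the posterior is Inverse-Gamma(α + n/2, β + SS/2) = Inverse-Gamma(6.5, 19.705).
The mode of Inverse-Gamma(a, b) is b/(a+1) = 19.705/7.5 ≈ 2.627.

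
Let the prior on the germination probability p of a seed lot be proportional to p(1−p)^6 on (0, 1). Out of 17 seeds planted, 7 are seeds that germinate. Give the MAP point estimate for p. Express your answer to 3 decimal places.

p̂_MAP = 0.333

The prior density ∝ p(1−p)^6 is the kernel of Beta(2, 7).
Data: 7 successes in 17 trials. The binomial likelihood contributes p^7(1−p)^10, so the posterior is Beta(2+7, 7+10) = Beta(9, 17).
For Beta(a, b) with a, b > 1 the mode is (a−1)/(a+b−2) = 8/24 ≈ 0.333.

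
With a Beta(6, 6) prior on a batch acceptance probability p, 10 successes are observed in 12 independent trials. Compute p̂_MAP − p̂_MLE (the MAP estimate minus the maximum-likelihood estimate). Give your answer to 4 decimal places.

MAP − MLE = -0.1515

Posterior is Beta(16, 8); MAP = (16−1)/(24−2) = 15/22 ≈ 0.68182.
MLE ignores the prior: p̂_MLE = k/n = 10/12 ≈ 0.83333.
Difference = 15/22 − 10/12 = -5/33 ≈ -0.1515.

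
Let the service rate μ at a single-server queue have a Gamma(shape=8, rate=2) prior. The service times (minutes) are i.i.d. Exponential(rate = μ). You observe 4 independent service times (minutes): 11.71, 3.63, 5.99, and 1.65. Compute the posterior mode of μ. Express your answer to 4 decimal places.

The Exponential(rate=μ) likelihood is ∝ μ^n e^(−μΣtᵢ). Here n = 4 and Σtᵢ = 11.71 + 3.63 + 5.99 + 1.65 = 22.98.
Posterior ∝ μ^7e^(−2μ) · μ^4e^(−22.98μ) = μ^11e^(−24.98μ), i.e. Gamma(12, 24.98).
Mode = (a−1)/b = 11/24.98 ≈ 0.4404.

μ̂_MAP = 0.4404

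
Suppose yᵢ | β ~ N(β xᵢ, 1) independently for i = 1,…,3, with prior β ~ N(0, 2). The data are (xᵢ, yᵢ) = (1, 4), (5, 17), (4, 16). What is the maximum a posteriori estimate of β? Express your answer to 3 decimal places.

log p(β | y) = −Σ(yᵢ − βxᵢ)²/(2·1) − β²/(2·2) + const.
Setting the derivative to zero: Σxᵢ(yᵢ − βxᵢ)/1 − β/2 = 0, so β = Σxᵢyᵢ / (Σxᵢ² + σ²/τ²).
Σxᵢyᵢ = 1·4 + 5·17 + 4·16 = 153; Σxᵢ² = 42; σ²/τ² = 0.5.
β̂_MAP = 153 / (42 + 0.5) = 153/42.5 ≈ 3.600.

β̂_MAP = 3.600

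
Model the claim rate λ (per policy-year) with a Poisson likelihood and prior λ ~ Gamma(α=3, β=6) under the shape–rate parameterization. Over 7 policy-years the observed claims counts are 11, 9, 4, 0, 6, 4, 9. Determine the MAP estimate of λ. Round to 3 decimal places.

Σxᵢ = 11+9+4+0+6+4+9 = 43, with n = 7.
Posterior ∝ λ^2e^(−6λ) · λ^43e^(−7λ) = λ^45e^(−13λ), i.e. Gamma(shape=46, rate=13).
The mode of a Gamma(a, b) with a ≥ 1 (shape–rate) is (a−1)/b = 45/13 ≈ 3.462.

λ̂_MAP = 3.462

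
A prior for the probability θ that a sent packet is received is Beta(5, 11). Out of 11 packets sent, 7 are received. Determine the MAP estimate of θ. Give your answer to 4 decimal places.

θ̂_MAP = 0.4400

Prior: Beta(5, 11).
Data: 7 successes in 11 trials. The binomial likelihood contributes θ^7(1−θ)^4, so the posterior is Beta(5+7, 11+4) = Beta(12, 15).
For Beta(a, b) with a, b > 1 the mode is (a−1)/(a+b−2) = 11/25 ≈ 0.4400.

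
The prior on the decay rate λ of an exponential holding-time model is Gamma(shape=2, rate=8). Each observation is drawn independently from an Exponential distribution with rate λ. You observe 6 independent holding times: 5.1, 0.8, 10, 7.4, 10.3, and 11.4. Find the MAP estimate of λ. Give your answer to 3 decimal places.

The Exponential(rate=λ) likelihood is ∝ λ^n e^(−λΣtᵢ). Here n = 6 and Σtᵢ = 5.1 + 0.8 + 10 + 7.4 + 10.3 + 11.4 = 45.
Posterior ∝ λe^(−8λ) · λ^6e^(−45λ) = λ^7e^(−53λ), i.e. Gamma(8, 53).
Mode = (a−1)/b = 7/53 ≈ 0.132.

λ̂_MAP = 0.132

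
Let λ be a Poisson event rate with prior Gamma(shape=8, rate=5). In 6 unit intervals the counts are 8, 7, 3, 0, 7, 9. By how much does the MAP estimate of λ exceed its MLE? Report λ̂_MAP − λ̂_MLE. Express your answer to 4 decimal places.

MAP − MLE = -1.9394

Σxᵢ = 34. Posterior is Gamma(42, 11); MAP = (42−1)/11 = 41/11 ≈ 3.72727.
MLE = x̄ = 34/6 ≈ 5.66667.
Difference = 41/11 − 34/6 = -64/33 ≈ -1.9394.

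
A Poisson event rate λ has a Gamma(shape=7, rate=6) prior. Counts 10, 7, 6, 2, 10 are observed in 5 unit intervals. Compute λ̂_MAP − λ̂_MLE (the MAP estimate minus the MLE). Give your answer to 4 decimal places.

Σxᵢ = 35. Posterior is Gamma(42, 11); MAP = (42−1)/11 = 41/11 ≈ 3.72727.
MLE = x̄ = 35/5 ≈ 7.00000.
Difference = 41/11 − 35/5 = -36/11 ≈ -3.2727.

MAP − MLE = -3.2727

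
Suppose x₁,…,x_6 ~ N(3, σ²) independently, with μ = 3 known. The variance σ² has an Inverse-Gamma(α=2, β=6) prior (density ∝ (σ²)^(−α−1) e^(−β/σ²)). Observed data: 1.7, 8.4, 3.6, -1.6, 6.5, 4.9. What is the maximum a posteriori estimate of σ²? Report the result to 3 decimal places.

σ̂²_MAP = 6.686

Sum of squared deviations about the known mean: SS = (1.7−3)² + (8.4−3)² + (3.6−3)² + (-1.6−3)² + (6.5−3)² + (4.9−3)² = 68.23.
The Normal likelihood contributes (σ²)^(−n/2) exp(−SS/(2σ²)), so the posterior is Inverse-Gamma(α + n/2, β + SS/2) = Inverse-Gamma(5, 40.115).
The mode of Inverse-Gamma(a, b) is b/(a+1) = 40.115/6 ≈ 6.686.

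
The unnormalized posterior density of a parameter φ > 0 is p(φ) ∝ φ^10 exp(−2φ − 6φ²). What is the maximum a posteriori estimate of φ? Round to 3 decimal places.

ℓ'(φ) = 10/φ − 2 − 12φ. Setting this to zero and multiplying by φ: 12φ² + 2φ − 10 = 0.
φ = (−2 + √(2² + 4·12·10)) / (2·12) = (−2 + √484) / 24 = (−2 + 22)/24 = 5/6.
ℓ''(φ) = −10/φ² − 12 < 0, confirming a maximum.

φ̂_MAP = 0.833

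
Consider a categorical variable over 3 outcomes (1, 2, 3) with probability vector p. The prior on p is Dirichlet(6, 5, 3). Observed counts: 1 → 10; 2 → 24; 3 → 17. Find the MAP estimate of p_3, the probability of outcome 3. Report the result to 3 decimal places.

MAP estimate: 0.306

The posterior is Dirichlet(αᵢ + nᵢ) = Dirichlet(16, 29, 20).
For a Dirichlet(a₁,…,a_K) with all aᵢ > 1, the mode has j-th component (aⱼ − 1)/(Σaᵢ − K).
Here Σaᵢ = 65 and K = 3, so p_3 = (20 − 1)/(65 − 3) = 19/62 ≈ 0.306.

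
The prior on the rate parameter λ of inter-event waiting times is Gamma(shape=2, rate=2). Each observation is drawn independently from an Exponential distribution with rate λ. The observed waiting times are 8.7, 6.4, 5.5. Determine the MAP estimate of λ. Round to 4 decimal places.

The Exponential(rate=λ) likelihood is ∝ λ^n e^(−λΣtᵢ). Here n = 3 and Σtᵢ = 8.7 + 6.4 + 5.5 = 20.6.
Posterior ∝ λe^(−2λ) · λ^3e^(−20.6λ) = λ^4e^(−22.6λ), i.e. Gamma(5, 22.6).
Mode = (a−1)/b = 4/22.6 ≈ 0.1770.

λ̂_MAP = 0.1770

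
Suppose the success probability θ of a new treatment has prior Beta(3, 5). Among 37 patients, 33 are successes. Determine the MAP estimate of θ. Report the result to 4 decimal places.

Prior: Beta(3, 5).
Data: 33 successes in 37 trials. The binomial likelihood contributes θ^33(1−θ)^4, so the posterior is Beta(3+33, 5+4) = Beta(36, 9).
For Beta(a, b) with a, b > 1 the mode is (a−1)/(a+b−2) = 35/43 ≈ 0.8140.

θ̂_MAP = 0.8140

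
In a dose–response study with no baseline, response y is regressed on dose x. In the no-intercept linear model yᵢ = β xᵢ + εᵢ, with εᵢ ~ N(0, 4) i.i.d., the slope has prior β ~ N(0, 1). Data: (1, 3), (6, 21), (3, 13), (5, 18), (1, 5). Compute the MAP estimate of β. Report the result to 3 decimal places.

β̂_MAP = 3.461

log p(β | y) = −Σ(yᵢ − βxᵢ)²/(2·4) − β²/(2·1) + const.
Setting the derivative to zero: Σxᵢ(yᵢ − βxᵢ)/4 − β/1 = 0, so β = Σxᵢyᵢ / (Σxᵢ² + σ²/τ²).
Σxᵢyᵢ = 1·3 + 6·21 + 3·13 + 5·18 + 1·5 = 263; Σxᵢ² = 72; σ²/τ² = 4.
β̂_MAP = 263 / (72 + 4) = 263/76 ≈ 3.461.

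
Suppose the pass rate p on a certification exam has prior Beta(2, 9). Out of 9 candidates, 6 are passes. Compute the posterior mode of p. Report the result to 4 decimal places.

p̂_MAP = 0.3889

Prior: Beta(2, 9).
Data: 6 successes in 9 trials. The binomial likelihood contributes p^6(1−p)^3, so the posterior is Beta(2+6, 9+3) = Beta(8, 12).
For Beta(a, b) with a, b > 1 the mode is (a−1)/(a+b−2) = 7/18 ≈ 0.3889.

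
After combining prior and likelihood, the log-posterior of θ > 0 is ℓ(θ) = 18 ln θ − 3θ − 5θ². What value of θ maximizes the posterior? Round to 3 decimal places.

ℓ'(θ) = 18/θ − 3 − 10θ. Setting this to zero and multiplying by θ: 10θ² + 3θ − 18 = 0.
θ = (−3 + √(3² + 4·10·18)) / (2·10) = (−3 + √729) / 20 = (−3 + 27)/20 = 6/5.
ℓ''(θ) = −18/θ² − 10 < 0, confirming a maximum.

θ̂_MAP = 1.200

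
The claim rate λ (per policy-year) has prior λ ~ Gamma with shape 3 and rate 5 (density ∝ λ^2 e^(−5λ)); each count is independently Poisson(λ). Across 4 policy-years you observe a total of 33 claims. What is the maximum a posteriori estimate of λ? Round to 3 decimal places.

λ̂_MAP = 3.889

Σxᵢ = 33, n = 4.
Posterior ∝ λ^2e^(−5λ) · λ^33e^(−4λ) = λ^35e^(−9λ), i.e. Gamma(shape=36, rate=9).
The mode of a Gamma(a, b) with a ≥ 1 (shape–rate) is (a−1)/b = 35/9 ≈ 3.889.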